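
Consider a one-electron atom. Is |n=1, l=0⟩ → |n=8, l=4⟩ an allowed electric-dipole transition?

forbidden

Δl = 4 − 0 = +4; the E1 rule Δl = ±1 is ✗.
The transition is electric-dipole forbidden.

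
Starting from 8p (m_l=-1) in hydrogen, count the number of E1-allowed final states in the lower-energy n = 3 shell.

E1 requires Δl = ±1, so l_f ∈ {0, 2}; with 0 ≤ l_f ≤ n_f−1 = 2, the allowed l_f values are {0, 2}.
For l_f = 0: m_f ∈ {m_i−1, m_i, m_i+1} ∩ [−0, 0] = {0} → 1 state.
For l_f = 2: m_f ∈ {m_i−1, m_i, m_i+1} ∩ [−2, 2] = {-2, -1, 0} → 3 states.
Total: 4.

4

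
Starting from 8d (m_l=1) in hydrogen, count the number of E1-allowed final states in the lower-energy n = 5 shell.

5

E1 requires Δl = ±1, so l_f ∈ {1, 3}; with 0 ≤ l_f ≤ n_f−1 = 4, the allowed l_f values are {1, 3}.
For l_f = 1: m_f ∈ {m_i−1, m_i, m_i+1} ∩ [−1, 1] = {0, 1} → 2 states.
For l_f = 3: m_f ∈ {m_i−1, m_i, m_i+1} ∩ [−3, 3] = {0, 1, 2} → 3 states.
Total: 5.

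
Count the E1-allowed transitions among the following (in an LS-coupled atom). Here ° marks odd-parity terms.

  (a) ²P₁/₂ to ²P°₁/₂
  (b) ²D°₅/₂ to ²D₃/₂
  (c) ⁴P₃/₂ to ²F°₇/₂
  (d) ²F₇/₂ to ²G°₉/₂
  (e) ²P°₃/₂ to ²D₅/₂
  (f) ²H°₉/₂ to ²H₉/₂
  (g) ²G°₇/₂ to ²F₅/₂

6

(a) allowed
(b) allowed
(c) forbidden (ΔS, ΔL, ΔJ fail)
(d) allowed
(e) allowed
(f) allowed
(g) allowed
Total allowed: 6 of 7.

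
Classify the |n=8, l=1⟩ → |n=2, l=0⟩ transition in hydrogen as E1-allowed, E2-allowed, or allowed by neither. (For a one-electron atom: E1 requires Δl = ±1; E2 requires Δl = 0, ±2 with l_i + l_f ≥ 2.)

Δl = 0 − 1 = -1; l_i + l_f = 1.
E1 (Δl = ±1): satisfied.
E2 (Δl = 0,±2, l_i+l_f ≥ 2): not satisfied.

E1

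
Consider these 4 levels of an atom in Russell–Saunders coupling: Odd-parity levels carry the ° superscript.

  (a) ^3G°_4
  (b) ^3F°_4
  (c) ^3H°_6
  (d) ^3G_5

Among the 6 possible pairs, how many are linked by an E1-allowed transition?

3

(a)–(b): forbidden (parity).
(a)–(c): forbidden (parity, ΔJ).
(a)–(d): allowed.
(b)–(c): forbidden (parity, ΔL, ΔJ).
(b)–(d): allowed.
(c)–(d): allowed.
Allowed pairs: 3 of 6.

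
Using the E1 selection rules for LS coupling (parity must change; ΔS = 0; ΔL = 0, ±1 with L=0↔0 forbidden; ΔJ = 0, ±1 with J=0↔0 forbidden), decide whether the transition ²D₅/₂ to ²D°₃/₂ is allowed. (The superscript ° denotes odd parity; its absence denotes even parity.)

Parity must change: even → odd — ok.
ΔS = 0: S: 1/2 → 1/2 — ok.
ΔL = 0, ±1 (not L=0↔0): L: 2 → 2, ΔL = +0 — ok.
ΔJ = 0, ±1 (not J=0↔0): J: 5/2 → 3/2, ΔJ = -1 — ok.
All four E1 rules are satisfied.

allowed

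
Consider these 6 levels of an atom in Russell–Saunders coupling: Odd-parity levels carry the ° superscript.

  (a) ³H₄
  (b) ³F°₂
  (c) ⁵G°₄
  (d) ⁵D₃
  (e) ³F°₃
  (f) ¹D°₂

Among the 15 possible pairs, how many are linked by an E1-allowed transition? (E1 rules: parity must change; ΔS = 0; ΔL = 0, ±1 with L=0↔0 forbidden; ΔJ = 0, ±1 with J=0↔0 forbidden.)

(a)–(b): forbidden (ΔL, ΔJ).
(a)–(c): forbidden (ΔS).
(a)–(d): forbidden (parity, ΔS, ΔL).
(a)–(e): forbidden (ΔL).
(a)–(f): forbidden (ΔS, ΔL, ΔJ).
(b)–(c): forbidden (parity, ΔS, ΔJ).
(b)–(d): forbidden (ΔS).
(b)–(e): forbidden (parity).
(b)–(f): forbidden (parity, ΔS).
(c)–(d): forbidden (ΔL).
(c)–(e): forbidden (parity, ΔS).
(c)–(f): forbidden (parity, ΔS, ΔL, ΔJ).
(d)–(e): forbidden (ΔS).
(d)–(f): forbidden (ΔS).
(e)–(f): forbidden (parity, ΔS).
Allowed pairs: 0 of 15.

0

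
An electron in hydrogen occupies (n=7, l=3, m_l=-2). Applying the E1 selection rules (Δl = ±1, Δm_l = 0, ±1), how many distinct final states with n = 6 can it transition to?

E1 requires Δl = ±1, so l_f ∈ {2, 4}; with 0 ≤ l_f ≤ n_f−1 = 5, the allowed l_f values are {2, 4}.
For l_f = 2: m_f ∈ {m_i−1, m_i, m_i+1} ∩ [−2, 2] = {-2, -1} → 2 states.
For l_f = 4: m_f ∈ {m_i−1, m_i, m_i+1} ∩ [−4, 4] = {-3, -2, -1} → 3 states.
Total: 5.

5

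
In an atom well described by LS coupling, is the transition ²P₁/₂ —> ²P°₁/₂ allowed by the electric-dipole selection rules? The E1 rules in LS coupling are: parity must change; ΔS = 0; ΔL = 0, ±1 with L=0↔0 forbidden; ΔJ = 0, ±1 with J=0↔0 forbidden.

allowed

Reading off the term symbols: S 1/2→1/2, L 1→1, J 1/2→1/2, parity even→odd.
Parity must change: even → odd — passes.
ΔS = 0: S: 1/2 → 1/2 — passes.
ΔL = 0, ±1 (not L=0↔0): L: 1 → 1, ΔL = +0 — passes.
ΔJ = 0, ±1 (not J=0↔0): J: 1/2 → 1/2, ΔJ = +0 — passes.
All four E1 rules are satisfied.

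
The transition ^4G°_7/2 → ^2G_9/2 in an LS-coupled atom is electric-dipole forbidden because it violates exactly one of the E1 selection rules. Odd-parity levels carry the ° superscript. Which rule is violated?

the ΔS = 0 rule

Parity must change: odd → even — satisfied.
ΔS = 0: S: 3/2 → 1/2 — violated.
ΔL = 0, ±1 (not L=0↔0): L: 4 → 4, ΔL = +0 — satisfied.
ΔJ = 0, ±1 (not J=0↔0): J: 7/2 → 9/2, ΔJ = +1 — satisfied.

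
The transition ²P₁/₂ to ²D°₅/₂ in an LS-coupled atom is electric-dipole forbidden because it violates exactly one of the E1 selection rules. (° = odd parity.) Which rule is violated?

the ΔJ = 0, ±1 rule

Reading off the term symbols: S 1/2→1/2, L 1→2, J 1/2→5/2, parity even→odd.
Parity must change: even → odd — passes.
ΔS = 0: S: 1/2 → 1/2 — passes.
ΔL = 0, ±1 (not L=0↔0): L: 1 → 2, ΔL = +1 — passes.
ΔJ = 0, ±1 (not J=0↔0): J: 1/2 → 5/2, ΔJ = +2 — fails.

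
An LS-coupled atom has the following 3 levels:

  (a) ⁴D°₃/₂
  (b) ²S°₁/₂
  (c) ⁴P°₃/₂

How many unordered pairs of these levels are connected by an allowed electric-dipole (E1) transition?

0

(a)–(b): forbidden (parity, ΔS, ΔL).
(a)–(c): forbidden (parity).
(b)–(c): forbidden (parity, ΔS).
Allowed pairs: 0 of 3.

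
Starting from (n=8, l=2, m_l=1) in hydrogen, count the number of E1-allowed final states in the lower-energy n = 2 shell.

E1 requires Δl = ±1, so l_f ∈ {1, 3}; with 0 ≤ l_f ≤ n_f−1 = 1, the allowed l_f values are {1}.
For l_f = 1: m_f ∈ {m_i−1, m_i, m_i+1} ∩ [−1, 1] = {0, 1} → 2 states.
Total: 2.

2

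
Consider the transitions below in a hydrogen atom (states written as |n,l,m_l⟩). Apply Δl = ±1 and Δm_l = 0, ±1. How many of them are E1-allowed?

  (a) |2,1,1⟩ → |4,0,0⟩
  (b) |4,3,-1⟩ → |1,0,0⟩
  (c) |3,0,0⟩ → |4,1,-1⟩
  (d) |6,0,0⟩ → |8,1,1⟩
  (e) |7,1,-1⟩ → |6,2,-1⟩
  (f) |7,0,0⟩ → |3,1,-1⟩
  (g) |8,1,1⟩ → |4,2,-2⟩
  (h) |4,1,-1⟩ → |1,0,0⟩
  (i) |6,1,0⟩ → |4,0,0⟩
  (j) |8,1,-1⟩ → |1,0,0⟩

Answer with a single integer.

(a) allowed
(b) forbidden — Δl = -3 (E1 requires Δl = ±1)
(c) allowed
(d) allowed
(e) allowed
(f) allowed
(g) forbidden — Δm_l = -3 (E1 requires Δm_l = 0, ±1)
(h) allowed
(i) allowed
(j) allowed
Total allowed: 8 of 10.

8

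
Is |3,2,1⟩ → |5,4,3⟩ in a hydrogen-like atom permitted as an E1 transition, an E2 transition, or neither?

E2

Δl = 4 − 2 = +2; l_i + l_f = 6.
Δm_l = +2.
E1 (Δl = ±1, |Δm_l| ≤ 1): not satisfied.
E2 (Δl = 0,±2, l_i+l_f ≥ 2, |Δm_l| ≤ 2): satisfied.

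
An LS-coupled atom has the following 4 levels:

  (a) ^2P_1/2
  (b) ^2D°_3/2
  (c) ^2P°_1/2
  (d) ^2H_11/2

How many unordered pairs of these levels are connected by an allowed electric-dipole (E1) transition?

2

(a)–(b): allowed.
(a)–(c): allowed.
(a)–(d): forbidden (parity, ΔL, ΔJ).
(b)–(c): forbidden (parity).
(b)–(d): forbidden (ΔL, ΔJ).
(c)–(d): forbidden (ΔL, ΔJ).
Allowed pairs: 2 of 6.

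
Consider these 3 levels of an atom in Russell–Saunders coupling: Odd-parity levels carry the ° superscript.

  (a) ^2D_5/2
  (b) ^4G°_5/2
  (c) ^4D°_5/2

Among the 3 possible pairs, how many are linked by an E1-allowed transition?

(a)–(b): forbidden (ΔS, ΔL).
(a)–(c): forbidden (ΔS).
(b)–(c): forbidden (parity, ΔL).
Allowed pairs: 0 of 3.

0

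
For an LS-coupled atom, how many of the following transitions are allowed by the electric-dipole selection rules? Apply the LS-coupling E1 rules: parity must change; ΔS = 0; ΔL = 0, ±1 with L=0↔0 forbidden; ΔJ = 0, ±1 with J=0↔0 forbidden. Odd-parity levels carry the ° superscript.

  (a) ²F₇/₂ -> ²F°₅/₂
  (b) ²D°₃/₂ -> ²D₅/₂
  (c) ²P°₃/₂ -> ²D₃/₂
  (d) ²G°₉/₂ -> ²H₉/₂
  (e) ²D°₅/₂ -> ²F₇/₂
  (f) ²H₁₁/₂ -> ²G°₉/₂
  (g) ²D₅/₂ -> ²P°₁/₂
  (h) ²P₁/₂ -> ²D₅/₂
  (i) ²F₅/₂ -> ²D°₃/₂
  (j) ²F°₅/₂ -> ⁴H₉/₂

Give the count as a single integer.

(a) allowed
(b) allowed
(c) allowed
(d) allowed
(e) allowed
(f) allowed
(g) forbidden (ΔJ fails)
(h) forbidden (parity, ΔJ fail)
(i) allowed
(j) forbidden (ΔS, ΔL, ΔJ fail)
Total allowed: 7 of 10.

7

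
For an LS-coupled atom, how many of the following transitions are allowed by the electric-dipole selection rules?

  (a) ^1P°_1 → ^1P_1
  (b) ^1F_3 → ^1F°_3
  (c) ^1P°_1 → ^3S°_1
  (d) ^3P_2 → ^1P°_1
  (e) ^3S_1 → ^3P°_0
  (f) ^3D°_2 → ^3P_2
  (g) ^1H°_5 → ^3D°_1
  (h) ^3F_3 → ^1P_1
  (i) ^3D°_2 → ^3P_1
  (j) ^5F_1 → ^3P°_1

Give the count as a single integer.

(a) allowed
(b) allowed
(c) forbidden (parity, ΔS fail)
(d) forbidden (ΔS fails)
(e) allowed
(f) allowed
(g) forbidden (parity, ΔS, ΔL, ΔJ fail)
(h) forbidden (parity, ΔS, ΔL, ΔJ fail)
(i) allowed
(j) forbidden (ΔS, ΔL fail)
Total allowed: 5 of 10.

5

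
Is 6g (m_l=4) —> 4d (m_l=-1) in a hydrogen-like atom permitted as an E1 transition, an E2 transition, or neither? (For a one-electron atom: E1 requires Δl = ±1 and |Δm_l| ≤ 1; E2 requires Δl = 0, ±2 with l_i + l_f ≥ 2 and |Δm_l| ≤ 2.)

Δl = 2 − 4 = -2; l_i + l_f = 6.
Δm_l = -5.
E1 (Δl = ±1, |Δm_l| ≤ 1): not satisfied.
E2 (Δl = 0,±2, l_i+l_f ≥ 2, |Δm_l| ≤ 2): not satisfied.

neither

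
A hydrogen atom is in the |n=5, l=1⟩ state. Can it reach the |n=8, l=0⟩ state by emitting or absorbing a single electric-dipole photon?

Initial l = 1, final l = 0, so Δl = -1. E1 requires Δl = ±1: passes.
All E1 selection rules are satisfied.

allowed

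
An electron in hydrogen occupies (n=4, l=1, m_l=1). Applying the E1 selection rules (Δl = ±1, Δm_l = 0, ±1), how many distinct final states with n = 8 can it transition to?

4

E1 requires Δl = ±1, so l_f ∈ {0, 2}; with 0 ≤ l_f ≤ n_f−1 = 7, the allowed l_f values are {0, 2}.
For l_f = 0: m_f ∈ {m_i−1, m_i, m_i+1} ∩ [−0, 0] = {0} → 1 state.
For l_f = 2: m_f ∈ {m_i−1, m_i, m_i+1} ∩ [−2, 2] = {0, 1, 2} → 3 states.
Total: 4.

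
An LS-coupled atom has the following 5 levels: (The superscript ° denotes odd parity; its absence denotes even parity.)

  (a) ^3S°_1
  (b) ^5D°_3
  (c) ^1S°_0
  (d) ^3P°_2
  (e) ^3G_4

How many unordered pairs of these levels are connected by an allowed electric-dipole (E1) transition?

0

(a)–(b): forbidden (parity, ΔS, ΔL, ΔJ).
(a)–(c): forbidden (parity, ΔS, ΔL).
(a)–(d): forbidden (parity).
(a)–(e): forbidden (ΔL, ΔJ).
(b)–(c): forbidden (parity, ΔS, ΔL, ΔJ).
(b)–(d): forbidden (parity, ΔS).
(b)–(e): forbidden (ΔS, ΔL).
(c)–(d): forbidden (parity, ΔS, ΔJ).
(c)–(e): forbidden (ΔS, ΔL, ΔJ).
(d)–(e): forbidden (ΔL, ΔJ).
Allowed pairs: 0 of 10.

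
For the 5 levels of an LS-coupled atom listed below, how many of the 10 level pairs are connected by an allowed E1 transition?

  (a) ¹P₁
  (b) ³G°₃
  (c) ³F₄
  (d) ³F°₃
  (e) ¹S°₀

3

(a)–(b): forbidden (ΔS, ΔL, ΔJ).
(a)–(c): forbidden (parity, ΔS, ΔL, ΔJ).
(a)–(d): forbidden (ΔS, ΔL, ΔJ).
(a)–(e): allowed.
(b)–(c): allowed.
(b)–(d): forbidden (parity).
(b)–(e): forbidden (parity, ΔS, ΔL, ΔJ).
(c)–(d): allowed.
(c)–(e): forbidden (ΔS, ΔL, ΔJ).
(d)–(e): forbidden (parity, ΔS, ΔL, ΔJ).
Allowed pairs: 3 of 10.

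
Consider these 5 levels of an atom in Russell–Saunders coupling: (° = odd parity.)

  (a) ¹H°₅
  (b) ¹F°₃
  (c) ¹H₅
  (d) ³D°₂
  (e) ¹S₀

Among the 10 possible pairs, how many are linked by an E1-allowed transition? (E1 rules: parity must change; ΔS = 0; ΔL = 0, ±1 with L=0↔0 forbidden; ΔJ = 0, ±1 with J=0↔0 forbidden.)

(a)–(b): forbidden (parity, ΔL, ΔJ).
(a)–(c): allowed.
(a)–(d): forbidden (parity, ΔS, ΔL, ΔJ).
(a)–(e): forbidden (ΔL, ΔJ).
(b)–(c): forbidden (ΔL, ΔJ).
(b)–(d): forbidden (parity, ΔS).
(b)–(e): forbidden (ΔL, ΔJ).
(c)–(d): forbidden (ΔS, ΔL, ΔJ).
(c)–(e): forbidden (parity, ΔL, ΔJ).
(d)–(e): forbidden (ΔS, ΔL, ΔJ).
Allowed pairs: 1 of 10.

1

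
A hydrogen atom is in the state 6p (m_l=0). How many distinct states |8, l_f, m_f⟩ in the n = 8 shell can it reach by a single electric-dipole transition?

4

E1 requires Δl = ±1, so l_f ∈ {0, 2}; with 0 ≤ l_f ≤ n_f−1 = 7, the allowed l_f values are {0, 2}.
For l_f = 0: m_f ∈ {m_i−1, m_i, m_i+1} ∩ [−0, 0] = {0} → 1 state.
For l_f = 2: m_f ∈ {m_i−1, m_i, m_i+1} ∩ [−2, 2] = {-1, 0, 1} → 3 states.
Total: 4.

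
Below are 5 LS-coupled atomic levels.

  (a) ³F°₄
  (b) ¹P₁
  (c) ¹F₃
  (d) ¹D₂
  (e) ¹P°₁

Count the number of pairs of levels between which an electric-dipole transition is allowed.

2

(a)–(b): forbidden (ΔS, ΔL, ΔJ).
(a)–(c): forbidden (ΔS).
(a)–(d): forbidden (ΔS, ΔJ).
(a)–(e): forbidden (parity, ΔS, ΔL, ΔJ).
(b)–(c): forbidden (parity, ΔL, ΔJ).
(b)–(d): forbidden (parity).
(b)–(e): allowed.
(c)–(d): forbidden (parity).
(c)–(e): forbidden (ΔL, ΔJ).
(d)–(e): allowed.
Allowed pairs: 2 of 10.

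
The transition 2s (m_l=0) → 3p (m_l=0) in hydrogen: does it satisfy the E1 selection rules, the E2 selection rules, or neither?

Δl = 1 − 0 = +1; l_i + l_f = 1.
Δm_l = +0.
E1 (Δl = ±1, |Δm_l| ≤ 1): satisfied.
E2 (Δl = 0,±2, l_i+l_f ≥ 2, |Δm_l| ≤ 2): not satisfied.

E1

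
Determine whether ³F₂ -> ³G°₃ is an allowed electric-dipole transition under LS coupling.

allowed

Reading off the term symbols: S 1→1, L 3→4, J 2→3, parity even→odd.
Parity must change: even → odd — ok.
ΔS = 0: S: 1 → 1 — ok.
ΔL = 0, ±1 (not L=0↔0): L: 3 → 4, ΔL = +1 — ok.
ΔJ = 0, ±1 (not J=0↔0): J: 2 → 3, ΔJ = +1 — ok.
All four E1 rules are satisfied.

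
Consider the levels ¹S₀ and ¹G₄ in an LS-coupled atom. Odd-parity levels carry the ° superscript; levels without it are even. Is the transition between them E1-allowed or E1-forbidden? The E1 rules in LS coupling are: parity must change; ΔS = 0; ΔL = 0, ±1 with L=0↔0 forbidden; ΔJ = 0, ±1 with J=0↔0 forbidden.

forbidden

Parity must change: even → even — fails.
ΔS = 0: S: 0 → 0 — ok.
ΔL = 0, ±1 (not L=0↔0): L: 0 → 4, ΔL = +4 — fails.
ΔJ = 0, ±1 (not J=0↔0): J: 0 → 4, ΔJ = +4 — fails.
Rule(s) violated: parity, ΔL, ΔJ.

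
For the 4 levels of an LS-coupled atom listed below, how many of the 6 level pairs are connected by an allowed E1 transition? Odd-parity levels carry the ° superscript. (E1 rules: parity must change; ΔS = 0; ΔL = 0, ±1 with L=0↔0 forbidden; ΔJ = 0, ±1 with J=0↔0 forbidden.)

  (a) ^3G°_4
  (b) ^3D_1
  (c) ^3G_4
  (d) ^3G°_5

2

(a)–(b): forbidden (ΔL, ΔJ).
(a)–(c): allowed.
(a)–(d): forbidden (parity).
(b)–(c): forbidden (parity, ΔL, ΔJ).
(b)–(d): forbidden (ΔL, ΔJ).
(c)–(d): allowed.
Allowed pairs: 2 of 6.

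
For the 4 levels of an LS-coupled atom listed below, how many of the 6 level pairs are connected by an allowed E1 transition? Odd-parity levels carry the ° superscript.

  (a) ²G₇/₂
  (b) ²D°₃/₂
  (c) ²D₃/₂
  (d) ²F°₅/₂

(a)–(b): forbidden (ΔL, ΔJ).
(a)–(c): forbidden (parity, ΔL, ΔJ).
(a)–(d): allowed.
(b)–(c): allowed.
(b)–(d): forbidden (parity).
(c)–(d): allowed.
Allowed pairs: 3 of 6.

3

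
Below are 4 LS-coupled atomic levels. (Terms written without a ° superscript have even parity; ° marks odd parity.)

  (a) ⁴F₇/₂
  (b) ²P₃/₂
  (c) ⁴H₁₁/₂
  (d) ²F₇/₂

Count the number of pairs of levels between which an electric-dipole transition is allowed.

(a)–(b): forbidden (parity, ΔS, ΔL, ΔJ).
(a)–(c): forbidden (parity, ΔL, ΔJ).
(a)–(d): forbidden (parity, ΔS).
(b)–(c): forbidden (parity, ΔS, ΔL, ΔJ).
(b)–(d): forbidden (parity, ΔL, ΔJ).
(c)–(d): forbidden (parity, ΔS, ΔL, ΔJ).
Allowed pairs: 0 of 6.

0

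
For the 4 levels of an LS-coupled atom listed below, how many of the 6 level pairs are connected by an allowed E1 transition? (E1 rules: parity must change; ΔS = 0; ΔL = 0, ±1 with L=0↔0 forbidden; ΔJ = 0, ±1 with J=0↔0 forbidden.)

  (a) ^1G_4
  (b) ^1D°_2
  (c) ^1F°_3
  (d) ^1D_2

3

(a)–(b): forbidden (ΔL, ΔJ).
(a)–(c): allowed.
(a)–(d): forbidden (parity, ΔL, ΔJ).
(b)–(c): forbidden (parity).
(b)–(d): allowed.
(c)–(d): allowed.
Allowed pairs: 3 of 6.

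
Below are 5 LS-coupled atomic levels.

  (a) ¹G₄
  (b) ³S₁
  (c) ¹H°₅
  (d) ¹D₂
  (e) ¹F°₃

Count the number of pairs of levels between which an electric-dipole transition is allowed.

(a)–(b): forbidden (parity, ΔS, ΔL, ΔJ).
(a)–(c): allowed.
(a)–(d): forbidden (parity, ΔL, ΔJ).
(a)–(e): allowed.
(b)–(c): forbidden (ΔS, ΔL, ΔJ).
(b)–(d): forbidden (parity, ΔS, ΔL).
(b)–(e): forbidden (ΔS, ΔL, ΔJ).
(c)–(d): forbidden (ΔL, ΔJ).
(c)–(e): forbidden (parity, ΔL, ΔJ).
(d)–(e): allowed.
Allowed pairs: 3 of 10.

3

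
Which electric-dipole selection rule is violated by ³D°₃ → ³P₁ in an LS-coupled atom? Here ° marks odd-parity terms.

Reading off the term symbols: S 1→1, L 2→1, J 3→1, parity odd→even.
Parity must change: odd → even — passes.
ΔS = 0: S: 1 → 1 — passes.
ΔL = 0, ±1 (not L=0↔0): L: 2 → 1, ΔL = -1 — passes.
ΔJ = 0, ±1 (not J=0↔0): J: 3 → 1, ΔJ = -2 — fails.

the ΔJ = 0, ±1 rule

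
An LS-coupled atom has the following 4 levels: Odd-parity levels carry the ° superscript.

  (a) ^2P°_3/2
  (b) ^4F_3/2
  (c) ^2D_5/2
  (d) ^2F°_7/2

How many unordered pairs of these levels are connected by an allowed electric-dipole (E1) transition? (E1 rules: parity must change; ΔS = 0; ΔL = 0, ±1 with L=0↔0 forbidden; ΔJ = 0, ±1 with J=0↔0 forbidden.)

(a)–(b): forbidden (ΔS, ΔL).
(a)–(c): allowed.
(a)–(d): forbidden (parity, ΔL, ΔJ).
(b)–(c): forbidden (parity, ΔS).
(b)–(d): forbidden (ΔS, ΔJ).
(c)–(d): allowed.
Allowed pairs: 2 of 6.

2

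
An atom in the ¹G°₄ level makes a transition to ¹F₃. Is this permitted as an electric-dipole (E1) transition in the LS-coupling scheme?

allowed

Initial level: S=0, L=4, J=4, parity odd. Final level: S=0, L=3, J=3, parity even.
Parity must change: odd → even — passes.
ΔS = 0: S: 0 → 0 — passes.
ΔL = 0, ±1 (not L=0↔0): L: 4 → 3, ΔL = -1 — passes.
ΔJ = 0, ±1 (not J=0↔0): J: 4 → 3, ΔJ = -1 — passes.
All four E1 rules are satisfied.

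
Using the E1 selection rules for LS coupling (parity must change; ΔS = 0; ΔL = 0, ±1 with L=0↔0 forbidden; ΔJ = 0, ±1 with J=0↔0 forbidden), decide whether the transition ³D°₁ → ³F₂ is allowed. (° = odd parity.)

Parity must change: odd → even — passes.
ΔS = 0: S: 1 → 1 — passes.
ΔL = 0, ±1 (not L=0↔0): L: 2 → 3, ΔL = +1 — passes.
ΔJ = 0, ±1 (not J=0↔0): J: 1 → 2, ΔJ = +1 — passes.
All four E1 rules are satisfied.

allowed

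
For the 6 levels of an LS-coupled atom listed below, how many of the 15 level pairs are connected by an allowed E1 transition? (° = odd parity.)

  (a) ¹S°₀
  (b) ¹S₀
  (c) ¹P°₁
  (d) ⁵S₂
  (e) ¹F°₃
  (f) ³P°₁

(a)–(b): forbidden (ΔL, ΔJ).
(a)–(c): forbidden (parity).
(a)–(d): forbidden (ΔS, ΔL, ΔJ).
(a)–(e): forbidden (parity, ΔL, ΔJ).
(a)–(f): forbidden (parity, ΔS).
(b)–(c): allowed.
(b)–(d): forbidden (parity, ΔS, ΔL, ΔJ).
(b)–(e): forbidden (ΔL, ΔJ).
(b)–(f): forbidden (ΔS).
(c)–(d): forbidden (ΔS).
(c)–(e): forbidden (parity, ΔL, ΔJ).
(c)–(f): forbidden (parity, ΔS).
(d)–(e): forbidden (ΔS, ΔL).
(d)–(f): forbidden (ΔS).
(e)–(f): forbidden (parity, ΔS, ΔL, ΔJ).
Allowed pairs: 1 of 15.

1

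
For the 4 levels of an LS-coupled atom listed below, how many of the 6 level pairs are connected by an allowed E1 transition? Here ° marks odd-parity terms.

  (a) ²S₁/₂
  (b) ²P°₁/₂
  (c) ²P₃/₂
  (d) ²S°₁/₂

(a)–(b): allowed.
(a)–(c): forbidden (parity).
(a)–(d): forbidden (ΔL).
(b)–(c): allowed.
(b)–(d): forbidden (parity).
(c)–(d): allowed.
Allowed pairs: 3 of 6.

3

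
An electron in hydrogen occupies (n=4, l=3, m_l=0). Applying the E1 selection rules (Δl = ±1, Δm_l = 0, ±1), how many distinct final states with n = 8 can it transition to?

6

E1 requires Δl = ±1, so l_f ∈ {2, 4}; with 0 ≤ l_f ≤ n_f−1 = 7, the allowed l_f values are {2, 4}.
For l_f = 2: m_f ∈ {m_i−1, m_i, m_i+1} ∩ [−2, 2] = {-1, 0, 1} → 3 states.
For l_f = 4: m_f ∈ {m_i−1, m_i, m_i+1} ∩ [−4, 4] = {-1, 0, 1} → 3 states.
Total: 6.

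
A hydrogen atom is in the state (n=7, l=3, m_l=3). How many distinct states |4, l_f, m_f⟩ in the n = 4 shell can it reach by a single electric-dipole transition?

E1 requires Δl = ±1, so l_f ∈ {2, 4}; with 0 ≤ l_f ≤ n_f−1 = 3, the allowed l_f values are {2}.
For l_f = 2: m_f ∈ {m_i−1, m_i, m_i+1} ∩ [−2, 2] = {2} → 1 state.
Total: 1.

1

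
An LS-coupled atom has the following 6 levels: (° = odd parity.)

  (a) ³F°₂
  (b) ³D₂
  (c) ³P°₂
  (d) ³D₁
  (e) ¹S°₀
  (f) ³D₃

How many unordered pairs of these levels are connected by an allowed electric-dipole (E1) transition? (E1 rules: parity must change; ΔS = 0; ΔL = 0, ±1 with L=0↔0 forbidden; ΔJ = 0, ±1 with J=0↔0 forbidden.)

6

(a)–(b): allowed.
(a)–(c): forbidden (parity, ΔL).
(a)–(d): allowed.
(a)–(e): forbidden (parity, ΔS, ΔL, ΔJ).
(a)–(f): allowed.
(b)–(c): allowed.
(b)–(d): forbidden (parity).
(b)–(e): forbidden (ΔS, ΔL, ΔJ).
(b)–(f): forbidden (parity).
(c)–(d): allowed.
(c)–(e): forbidden (parity, ΔS, ΔJ).
(c)–(f): allowed.
(d)–(e): forbidden (ΔS, ΔL).
(d)–(f): forbidden (parity, ΔJ).
(e)–(f): forbidden (ΔS, ΔL, ΔJ).
Allowed pairs: 6 of 15.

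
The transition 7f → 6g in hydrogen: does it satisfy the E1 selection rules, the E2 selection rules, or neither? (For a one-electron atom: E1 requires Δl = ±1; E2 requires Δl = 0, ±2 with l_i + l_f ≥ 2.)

E1

Δl = 4 − 3 = +1; l_i + l_f = 7.
E1 (Δl = ±1): satisfied.
E2 (Δl = 0,±2, l_i+l_f ≥ 2): not satisfied.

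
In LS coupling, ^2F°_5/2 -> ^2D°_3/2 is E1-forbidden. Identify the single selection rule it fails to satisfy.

parity

Parity must change: odd → odd — fails.
ΔS = 0: S: 1/2 → 1/2 — ok.
ΔL = 0, ±1 (not L=0↔0): L: 3 → 2, ΔL = -1 — ok.
ΔJ = 0, ±1 (not J=0↔0): J: 5/2 → 3/2, ΔJ = -1 — ok.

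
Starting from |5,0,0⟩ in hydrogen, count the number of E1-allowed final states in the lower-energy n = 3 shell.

E1 requires Δl = ±1, so l_f ∈ {-1, 1}; with 0 ≤ l_f ≤ n_f−1 = 2, the allowed l_f values are {1}.
For l_f = 1: m_f ∈ {m_i−1, m_i, m_i+1} ∩ [−1, 1] = {-1, 0, 1} → 3 states.
Total: 3.

3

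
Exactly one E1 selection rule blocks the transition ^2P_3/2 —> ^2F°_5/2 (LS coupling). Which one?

the ΔL = 0, ±1 rule

Reading off the term symbols: S 1/2→1/2, L 1→3, J 3/2→5/2, parity even→odd.
Parity must change: even → odd — ✓.
ΔS = 0: S: 1/2 → 1/2 — ✓.
ΔL = 0, ±1 (not L=0↔0): L: 1 → 3, ΔL = +2 — ✗.
ΔJ = 0, ±1 (not J=0↔0): J: 3/2 → 5/2, ΔJ = +1 — ✓.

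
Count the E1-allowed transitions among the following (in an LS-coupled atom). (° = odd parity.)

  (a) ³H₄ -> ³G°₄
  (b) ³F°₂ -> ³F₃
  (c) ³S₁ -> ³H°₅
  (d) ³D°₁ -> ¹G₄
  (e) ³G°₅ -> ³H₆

3

(a) allowed
(b) allowed
(c) forbidden (ΔL, ΔJ fail)
(d) forbidden (ΔS, ΔL, ΔJ fail)
(e) allowed
Total allowed: 3 of 5.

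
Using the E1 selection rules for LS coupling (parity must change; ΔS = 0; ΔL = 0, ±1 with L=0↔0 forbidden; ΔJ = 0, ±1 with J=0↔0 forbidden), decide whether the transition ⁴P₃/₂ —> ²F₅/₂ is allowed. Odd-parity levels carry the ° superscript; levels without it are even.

Reading off the term symbols: S 3/2→1/2, L 1→3, J 3/2→5/2, parity even→even.
ΔJ = 0, ±1 (not J=0↔0): J: 3/2 → 5/2, ΔJ = +1 — ok.
Parity must change: even → even — fails.
ΔL = 0, ±1 (not L=0↔0): L: 1 → 3, ΔL = +2 — fails.
ΔS = 0: S: 3/2 → 1/2 — fails.
Rule(s) violated: parity, ΔS, ΔL.

forbidden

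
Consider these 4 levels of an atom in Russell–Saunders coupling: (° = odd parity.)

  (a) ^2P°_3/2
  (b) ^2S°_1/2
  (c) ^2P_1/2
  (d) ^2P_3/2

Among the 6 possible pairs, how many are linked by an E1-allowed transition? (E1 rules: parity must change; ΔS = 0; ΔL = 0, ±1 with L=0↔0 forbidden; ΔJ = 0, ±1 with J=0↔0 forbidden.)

(a)–(b): forbidden (parity).
(a)–(c): allowed.
(a)–(d): allowed.
(b)–(c): allowed.
(b)–(d): allowed.
(c)–(d): forbidden (parity).
Allowed pairs: 4 of 6.

4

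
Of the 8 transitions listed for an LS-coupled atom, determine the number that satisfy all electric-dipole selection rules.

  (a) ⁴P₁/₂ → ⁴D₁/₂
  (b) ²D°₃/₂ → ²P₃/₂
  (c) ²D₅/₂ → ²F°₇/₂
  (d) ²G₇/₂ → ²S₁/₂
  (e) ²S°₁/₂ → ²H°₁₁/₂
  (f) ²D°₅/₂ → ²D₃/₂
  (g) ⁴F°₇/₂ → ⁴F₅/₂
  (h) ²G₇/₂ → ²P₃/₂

(a) forbidden (parity fails)
(b) allowed
(c) allowed
(d) forbidden (parity, ΔL, ΔJ fail)
(e) forbidden (parity, ΔL, ΔJ fail)
(f) allowed
(g) allowed
(h) forbidden (parity, ΔL, ΔJ fail)
Total allowed: 4 of 8.

4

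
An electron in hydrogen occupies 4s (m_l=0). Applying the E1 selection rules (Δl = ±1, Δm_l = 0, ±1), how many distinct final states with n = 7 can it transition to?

E1 requires Δl = ±1, so l_f ∈ {-1, 1}; with 0 ≤ l_f ≤ n_f−1 = 6, the allowed l_f values are {1}.
For l_f = 1: m_f ∈ {m_i−1, m_i, m_i+1} ∩ [−1, 1] = {-1, 0, 1} → 3 states.
Total: 3.

3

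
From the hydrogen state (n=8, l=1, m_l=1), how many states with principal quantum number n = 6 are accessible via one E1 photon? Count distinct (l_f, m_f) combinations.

4

E1 requires Δl = ±1, so l_f ∈ {0, 2}; with 0 ≤ l_f ≤ n_f−1 = 5, the allowed l_f values are {0, 2}.
For l_f = 0: m_f ∈ {m_i−1, m_i, m_i+1} ∩ [−0, 0] = {0} → 1 state.
For l_f = 2: m_f ∈ {m_i−1, m_i, m_i+1} ∩ [−2, 2] = {0, 1, 2} → 3 states.
Total: 4.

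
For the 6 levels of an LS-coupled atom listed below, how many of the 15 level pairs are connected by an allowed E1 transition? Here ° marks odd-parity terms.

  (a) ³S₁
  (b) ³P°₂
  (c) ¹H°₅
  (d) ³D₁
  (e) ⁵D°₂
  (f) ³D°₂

(a)–(b): allowed.
(a)–(c): forbidden (ΔS, ΔL, ΔJ).
(a)–(d): forbidden (parity, ΔL).
(a)–(e): forbidden (ΔS, ΔL).
(a)–(f): forbidden (ΔL).
(b)–(c): forbidden (parity, ΔS, ΔL, ΔJ).
(b)–(d): allowed.
(b)–(e): forbidden (parity, ΔS).
(b)–(f): forbidden (parity).
(c)–(d): forbidden (ΔS, ΔL, ΔJ).
(c)–(e): forbidden (parity, ΔS, ΔL, ΔJ).
(c)–(f): forbidden (parity, ΔS, ΔL, ΔJ).
(d)–(e): forbidden (ΔS).
(d)–(f): allowed.
(e)–(f): forbidden (parity, ΔS).
Allowed pairs: 3 of 15.

3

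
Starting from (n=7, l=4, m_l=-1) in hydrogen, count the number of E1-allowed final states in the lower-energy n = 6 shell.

E1 requires Δl = ±1, so l_f ∈ {3, 5}; with 0 ≤ l_f ≤ n_f−1 = 5, the allowed l_f values are {3, 5}.
For l_f = 3: m_f ∈ {m_i−1, m_i, m_i+1} ∩ [−3, 3] = {-2, -1, 0} → 3 states.
For l_f = 5: m_f ∈ {m_i−1, m_i, m_i+1} ∩ [−5, 5] = {-2, -1, 0} → 3 states.
Total: 6.

6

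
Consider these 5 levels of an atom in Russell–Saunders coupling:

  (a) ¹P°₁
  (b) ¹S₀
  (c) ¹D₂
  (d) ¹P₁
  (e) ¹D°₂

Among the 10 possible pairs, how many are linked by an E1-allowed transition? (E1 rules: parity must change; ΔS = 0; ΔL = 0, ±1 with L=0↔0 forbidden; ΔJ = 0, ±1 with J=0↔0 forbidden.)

5

(a)–(b): allowed.
(a)–(c): allowed.
(a)–(d): allowed.
(a)–(e): forbidden (parity).
(b)–(c): forbidden (parity, ΔL, ΔJ).
(b)–(d): forbidden (parity).
(b)–(e): forbidden (ΔL, ΔJ).
(c)–(d): forbidden (parity).
(c)–(e): allowed.
(d)–(e): allowed.
Allowed pairs: 5 of 10.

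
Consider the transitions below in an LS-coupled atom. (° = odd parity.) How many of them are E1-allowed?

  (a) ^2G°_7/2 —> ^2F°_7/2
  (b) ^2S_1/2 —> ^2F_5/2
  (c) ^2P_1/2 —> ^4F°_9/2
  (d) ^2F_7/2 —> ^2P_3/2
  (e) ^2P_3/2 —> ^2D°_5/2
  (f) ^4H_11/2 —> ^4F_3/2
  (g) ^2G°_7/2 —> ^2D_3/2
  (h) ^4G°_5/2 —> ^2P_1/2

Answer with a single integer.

1

(a) forbidden (parity fails)
(b) forbidden (parity, ΔL, ΔJ fail)
(c) forbidden (ΔS, ΔL, ΔJ fail)
(d) forbidden (parity, ΔL, ΔJ fail)
(e) allowed
(f) forbidden (parity, ΔL, ΔJ fail)
(g) forbidden (ΔL, ΔJ fail)
(h) forbidden (ΔS, ΔL, ΔJ fail)
Total allowed: 1 of 8.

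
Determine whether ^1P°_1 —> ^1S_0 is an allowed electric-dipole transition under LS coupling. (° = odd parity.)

Parity must change: odd → even — ok.
ΔS = 0: S: 0 → 0 — ok.
ΔL = 0, ±1 (not L=0↔0): L: 1 → 0, ΔL = -1 — ok.
ΔJ = 0, ±1 (not J=0↔0): J: 1 → 0, ΔJ = -1 — ok.
All four E1 rules are satisfied.

allowed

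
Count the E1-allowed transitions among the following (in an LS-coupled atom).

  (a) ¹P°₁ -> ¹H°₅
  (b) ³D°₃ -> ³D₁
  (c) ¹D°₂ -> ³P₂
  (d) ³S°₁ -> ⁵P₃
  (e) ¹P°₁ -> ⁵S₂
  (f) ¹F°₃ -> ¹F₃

1

(a) forbidden (parity, ΔL, ΔJ fail)
(b) forbidden (ΔJ fails)
(c) forbidden (ΔS fails)
(d) forbidden (ΔS, ΔJ fail)
(e) forbidden (ΔS fails)
(f) allowed
Total allowed: 1 of 6.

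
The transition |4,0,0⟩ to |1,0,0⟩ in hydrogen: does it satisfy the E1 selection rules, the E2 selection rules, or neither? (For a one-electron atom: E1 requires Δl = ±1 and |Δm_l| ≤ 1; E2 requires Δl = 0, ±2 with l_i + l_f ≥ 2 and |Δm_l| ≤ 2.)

neither

Δl = 0 − 0 = +0; l_i + l_f = 0.
Δm_l = +0.
E1 (Δl = ±1, |Δm_l| ≤ 1): not satisfied.
E2 (Δl = 0,±2, l_i+l_f ≥ 2, |Δm_l| ≤ 2): not satisfied.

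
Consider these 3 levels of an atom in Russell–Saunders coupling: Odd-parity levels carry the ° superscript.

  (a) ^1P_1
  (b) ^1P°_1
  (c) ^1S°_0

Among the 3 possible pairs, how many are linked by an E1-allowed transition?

(a)–(b): allowed.
(a)–(c): allowed.
(b)–(c): forbidden (parity).
Allowed pairs: 2 of 3.

2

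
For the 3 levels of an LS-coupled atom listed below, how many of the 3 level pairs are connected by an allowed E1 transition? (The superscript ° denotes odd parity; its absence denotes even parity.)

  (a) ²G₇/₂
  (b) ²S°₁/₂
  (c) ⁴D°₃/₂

(a)–(b): forbidden (ΔL, ΔJ).
(a)–(c): forbidden (ΔS, ΔL, ΔJ).
(b)–(c): forbidden (parity, ΔS, ΔL).
Allowed pairs: 0 of 3.

0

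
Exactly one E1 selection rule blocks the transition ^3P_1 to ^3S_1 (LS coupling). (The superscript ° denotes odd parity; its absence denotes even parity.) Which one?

Reading off the term symbols: S 1→1, L 1→0, J 1→1, parity even→even.
Parity must change: even → even — violated.
ΔS = 0: S: 1 → 1 — satisfied.
ΔL = 0, ±1 (not L=0↔0): L: 1 → 0, ΔL = -1 — satisfied.
ΔJ = 0, ±1 (not J=0↔0): J: 1 → 1, ΔJ = +0 — satisfied.

parity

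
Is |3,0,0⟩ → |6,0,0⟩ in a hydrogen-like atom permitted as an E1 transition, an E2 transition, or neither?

Δl = 0 − 0 = +0; l_i + l_f = 0.
Δm_l = +0.
E1 (Δl = ±1, |Δm_l| ≤ 1): not satisfied.
E2 (Δl = 0,±2, l_i+l_f ≥ 2, |Δm_l| ≤ 2): not satisfied.

neither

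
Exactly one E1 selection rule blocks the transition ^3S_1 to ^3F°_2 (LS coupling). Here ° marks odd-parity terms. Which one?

the ΔL = 0, ±1 rule

ΔS = 0: S: 1 → 1 — ✓.
ΔJ = 0, ±1 (not J=0↔0): J: 1 → 2, ΔJ = +1 — ✓.
ΔL = 0, ±1 (not L=0↔0): L: 0 → 3, ΔL = +3 — ✗.
Parity must change: even → odd — ✓.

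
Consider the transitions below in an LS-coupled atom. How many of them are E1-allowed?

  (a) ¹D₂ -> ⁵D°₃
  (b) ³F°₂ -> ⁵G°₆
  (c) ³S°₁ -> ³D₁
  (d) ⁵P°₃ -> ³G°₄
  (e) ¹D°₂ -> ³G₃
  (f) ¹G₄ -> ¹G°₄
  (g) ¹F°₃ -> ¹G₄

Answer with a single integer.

2

(a) forbidden (ΔS fails)
(b) forbidden (parity, ΔS, ΔJ fail)
(c) forbidden (ΔL fails)
(d) forbidden (parity, ΔS, ΔL fail)
(e) forbidden (ΔS, ΔL fail)
(f) allowed
(g) allowed
Total allowed: 2 of 7.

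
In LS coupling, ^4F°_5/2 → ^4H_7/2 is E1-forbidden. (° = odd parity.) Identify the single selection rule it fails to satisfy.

Parity must change: odd → even — passes.
ΔS = 0: S: 3/2 → 3/2 — passes.
ΔL = 0, ±1 (not L=0↔0): L: 3 → 5, ΔL = +2 — fails.
ΔJ = 0, ±1 (not J=0↔0): J: 5/2 → 7/2, ΔJ = +1 — passes.

the ΔL = 0, ±1 rule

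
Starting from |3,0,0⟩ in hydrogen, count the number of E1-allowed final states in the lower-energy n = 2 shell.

3

E1 requires Δl = ±1, so l_f ∈ {-1, 1}; with 0 ≤ l_f ≤ n_f−1 = 1, the allowed l_f values are {1}.
For l_f = 1: m_f ∈ {m_i−1, m_i, m_i+1} ∩ [−1, 1] = {-1, 0, 1} → 3 states.
Total: 3.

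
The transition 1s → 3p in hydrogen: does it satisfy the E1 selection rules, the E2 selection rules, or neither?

E1

Δl = 1 − 0 = +1; l_i + l_f = 1.
E1 (Δl = ±1): satisfied.
E2 (Δl = 0,±2, l_i+l_f ≥ 2): not satisfied.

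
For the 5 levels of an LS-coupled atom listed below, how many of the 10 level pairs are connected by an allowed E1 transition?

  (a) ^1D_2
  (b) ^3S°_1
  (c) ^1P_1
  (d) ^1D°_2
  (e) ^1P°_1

(a)–(b): forbidden (ΔS, ΔL).
(a)–(c): forbidden (parity).
(a)–(d): allowed.
(a)–(e): allowed.
(b)–(c): forbidden (ΔS).
(b)–(d): forbidden (parity, ΔS, ΔL).
(b)–(e): forbidden (parity, ΔS).
(c)–(d): allowed.
(c)–(e): allowed.
(d)–(e): forbidden (parity).
Allowed pairs: 4 of 10.

4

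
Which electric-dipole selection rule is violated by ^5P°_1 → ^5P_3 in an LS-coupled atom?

the ΔJ = 0, ±1 rule

Reading off the term symbols: S 2→2, L 1→1, J 1→3, parity odd→even.
ΔS = 0: S: 2 → 2 — ok.
ΔJ = 0, ±1 (not J=0↔0): J: 1 → 3, ΔJ = +2 — fails.
Parity must change: odd → even — ok.
ΔL = 0, ±1 (not L=0↔0): L: 1 → 1, ΔL = +0 — ok.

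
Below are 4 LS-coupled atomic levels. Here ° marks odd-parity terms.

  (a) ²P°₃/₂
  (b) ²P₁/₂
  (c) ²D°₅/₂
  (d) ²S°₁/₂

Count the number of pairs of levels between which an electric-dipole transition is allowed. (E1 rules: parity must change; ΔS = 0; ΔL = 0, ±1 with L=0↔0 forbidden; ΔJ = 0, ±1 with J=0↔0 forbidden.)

(a)–(b): allowed.
(a)–(c): forbidden (parity).
(a)–(d): forbidden (parity).
(b)–(c): forbidden (ΔJ).
(b)–(d): allowed.
(c)–(d): forbidden (parity, ΔL, ΔJ).
Allowed pairs: 2 of 6.

2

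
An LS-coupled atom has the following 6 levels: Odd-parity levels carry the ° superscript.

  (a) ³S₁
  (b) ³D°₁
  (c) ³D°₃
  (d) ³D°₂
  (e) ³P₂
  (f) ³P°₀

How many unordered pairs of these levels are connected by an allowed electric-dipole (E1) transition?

4

(a)–(b): forbidden (ΔL).
(a)–(c): forbidden (ΔL, ΔJ).
(a)–(d): forbidden (ΔL).
(a)–(e): forbidden (parity).
(a)–(f): allowed.
(b)–(c): forbidden (parity, ΔJ).
(b)–(d): forbidden (parity).
(b)–(e): allowed.
(b)–(f): forbidden (parity).
(c)–(d): forbidden (parity).
(c)–(e): allowed.
(c)–(f): forbidden (parity, ΔJ).
(d)–(e): allowed.
(d)–(f): forbidden (parity, ΔJ).
(e)–(f): forbidden (ΔJ).
Allowed pairs: 4 of 15.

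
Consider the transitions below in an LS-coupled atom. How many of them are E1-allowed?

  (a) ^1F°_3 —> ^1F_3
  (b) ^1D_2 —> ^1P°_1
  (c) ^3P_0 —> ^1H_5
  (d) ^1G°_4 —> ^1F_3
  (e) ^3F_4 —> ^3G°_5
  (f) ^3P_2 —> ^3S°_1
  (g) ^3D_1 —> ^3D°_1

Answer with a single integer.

(a) allowed
(b) allowed
(c) forbidden (parity, ΔS, ΔL, ΔJ fail)
(d) allowed
(e) allowed
(f) allowed
(g) allowed
Total allowed: 6 of 7.

6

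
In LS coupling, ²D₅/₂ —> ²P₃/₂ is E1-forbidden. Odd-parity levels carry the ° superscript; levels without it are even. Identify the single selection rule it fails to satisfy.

parity

Initial level: S=1/2, L=2, J=5/2, parity even. Final level: S=1/2, L=1, J=3/2, parity even.
Parity must change: even → even — fails.
ΔS = 0: S: 1/2 → 1/2 — passes.
ΔL = 0, ±1 (not L=0↔0): L: 2 → 1, ΔL = -1 — passes.
ΔJ = 0, ±1 (not J=0↔0): J: 5/2 → 3/2, ΔJ = -1 — passes.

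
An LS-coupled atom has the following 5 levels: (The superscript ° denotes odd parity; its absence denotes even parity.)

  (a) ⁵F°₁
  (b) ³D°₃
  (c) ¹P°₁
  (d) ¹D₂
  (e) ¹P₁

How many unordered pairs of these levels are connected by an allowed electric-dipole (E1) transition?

(a)–(b): forbidden (parity, ΔS, ΔJ).
(a)–(c): forbidden (parity, ΔS, ΔL).
(a)–(d): forbidden (ΔS).
(a)–(e): forbidden (ΔS, ΔL).
(b)–(c): forbidden (parity, ΔS, ΔJ).
(b)–(d): forbidden (ΔS).
(b)–(e): forbidden (ΔS, ΔJ).
(c)–(d): allowed.
(c)–(e): allowed.
(d)–(e): forbidden (parity).
Allowed pairs: 2 of 10.

2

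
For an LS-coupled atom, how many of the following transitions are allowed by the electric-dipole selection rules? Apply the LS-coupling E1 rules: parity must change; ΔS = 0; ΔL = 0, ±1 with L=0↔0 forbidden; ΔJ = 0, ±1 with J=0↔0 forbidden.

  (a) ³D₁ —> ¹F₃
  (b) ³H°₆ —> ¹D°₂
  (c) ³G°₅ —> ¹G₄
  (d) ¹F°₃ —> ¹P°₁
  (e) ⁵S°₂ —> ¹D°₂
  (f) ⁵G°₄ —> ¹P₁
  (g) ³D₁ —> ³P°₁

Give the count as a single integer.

(a) forbidden (parity, ΔS, ΔJ fail)
(b) forbidden (parity, ΔS, ΔL, ΔJ fail)
(c) forbidden (ΔS fails)
(d) forbidden (parity, ΔL, ΔJ fail)
(e) forbidden (parity, ΔS, ΔL fail)
(f) forbidden (ΔS, ΔL, ΔJ fail)
(g) allowed
Total allowed: 1 of 7.

1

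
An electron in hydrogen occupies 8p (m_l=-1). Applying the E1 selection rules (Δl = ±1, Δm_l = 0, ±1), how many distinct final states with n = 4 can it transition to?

E1 requires Δl = ±1, so l_f ∈ {0, 2}; with 0 ≤ l_f ≤ n_f−1 = 3, the allowed l_f values are {0, 2}.
For l_f = 0: m_f ∈ {m_i−1, m_i, m_i+1} ∩ [−0, 0] = {0} → 1 state.
For l_f = 2: m_f ∈ {m_i−1, m_i, m_i+1} ∩ [−2, 2] = {-2, -1, 0} → 3 states.
Total: 4.

4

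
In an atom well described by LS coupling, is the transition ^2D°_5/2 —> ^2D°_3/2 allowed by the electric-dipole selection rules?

forbidden

Parity must change: odd → odd — fails.
ΔS = 0: S: 1/2 → 1/2 — ok.
ΔL = 0, ±1 (not L=0↔0): L: 2 → 2, ΔL = +0 — ok.
ΔJ = 0, ±1 (not J=0↔0): J: 5/2 → 3/2, ΔJ = -1 — ok.
Rule(s) violated: parity.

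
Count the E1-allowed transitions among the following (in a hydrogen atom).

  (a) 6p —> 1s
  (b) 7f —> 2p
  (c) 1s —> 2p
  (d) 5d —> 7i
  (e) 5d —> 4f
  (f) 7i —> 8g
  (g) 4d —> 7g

(a) allowed
(b) forbidden — Δl = -2 (E1 requires Δl = ±1)
(c) allowed
(d) forbidden — Δl = +4 (E1 requires Δl = ±1)
(e) allowed
(f) forbidden — Δl = -2 (E1 requires Δl = ±1)
(g) forbidden — Δl = +2 (E1 requires Δl = ±1)
Total allowed: 3 of 7.

3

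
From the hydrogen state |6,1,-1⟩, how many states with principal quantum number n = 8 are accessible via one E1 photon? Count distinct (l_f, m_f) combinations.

E1 requires Δl = ±1, so l_f ∈ {0, 2}; with 0 ≤ l_f ≤ n_f−1 = 7, the allowed l_f values are {0, 2}.
For l_f = 0: m_f ∈ {m_i−1, m_i, m_i+1} ∩ [−0, 0] = {0} → 1 state.
For l_f = 2: m_f ∈ {m_i−1, m_i, m_i+1} ∩ [−2, 2] = {-2, -1, 0} → 3 states.
Total: 4.

4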